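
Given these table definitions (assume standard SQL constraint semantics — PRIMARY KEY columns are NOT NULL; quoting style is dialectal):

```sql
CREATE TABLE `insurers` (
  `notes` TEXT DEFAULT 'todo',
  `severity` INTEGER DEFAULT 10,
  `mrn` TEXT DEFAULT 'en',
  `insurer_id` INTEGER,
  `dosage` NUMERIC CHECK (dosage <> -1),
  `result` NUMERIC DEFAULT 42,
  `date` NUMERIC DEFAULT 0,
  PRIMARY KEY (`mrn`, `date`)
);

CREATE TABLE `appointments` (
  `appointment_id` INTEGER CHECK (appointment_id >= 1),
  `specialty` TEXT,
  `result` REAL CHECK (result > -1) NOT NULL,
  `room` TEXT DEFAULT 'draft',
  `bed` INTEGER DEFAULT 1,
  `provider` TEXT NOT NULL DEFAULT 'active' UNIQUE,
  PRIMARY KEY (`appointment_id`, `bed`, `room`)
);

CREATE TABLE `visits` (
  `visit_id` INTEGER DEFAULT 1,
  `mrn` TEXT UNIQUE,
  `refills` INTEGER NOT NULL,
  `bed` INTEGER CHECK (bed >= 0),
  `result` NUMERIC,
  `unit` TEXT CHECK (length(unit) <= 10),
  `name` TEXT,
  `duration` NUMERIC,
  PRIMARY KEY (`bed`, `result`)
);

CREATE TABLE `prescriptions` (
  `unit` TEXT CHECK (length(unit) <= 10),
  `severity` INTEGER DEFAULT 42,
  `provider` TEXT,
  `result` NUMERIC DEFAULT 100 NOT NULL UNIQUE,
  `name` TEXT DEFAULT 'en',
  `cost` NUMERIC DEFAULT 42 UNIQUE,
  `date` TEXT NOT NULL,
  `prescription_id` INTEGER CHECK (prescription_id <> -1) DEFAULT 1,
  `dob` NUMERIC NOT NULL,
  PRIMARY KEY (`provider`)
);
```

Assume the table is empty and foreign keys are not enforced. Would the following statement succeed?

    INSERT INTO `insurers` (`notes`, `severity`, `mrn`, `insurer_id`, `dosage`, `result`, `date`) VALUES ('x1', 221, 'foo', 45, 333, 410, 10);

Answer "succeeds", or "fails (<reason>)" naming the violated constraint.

NOT NULL columns: date is supplied; mrn is supplied.
CHECK constraints: 333 satisfies (dosage <> -1).
No constraint is violated.

succeeds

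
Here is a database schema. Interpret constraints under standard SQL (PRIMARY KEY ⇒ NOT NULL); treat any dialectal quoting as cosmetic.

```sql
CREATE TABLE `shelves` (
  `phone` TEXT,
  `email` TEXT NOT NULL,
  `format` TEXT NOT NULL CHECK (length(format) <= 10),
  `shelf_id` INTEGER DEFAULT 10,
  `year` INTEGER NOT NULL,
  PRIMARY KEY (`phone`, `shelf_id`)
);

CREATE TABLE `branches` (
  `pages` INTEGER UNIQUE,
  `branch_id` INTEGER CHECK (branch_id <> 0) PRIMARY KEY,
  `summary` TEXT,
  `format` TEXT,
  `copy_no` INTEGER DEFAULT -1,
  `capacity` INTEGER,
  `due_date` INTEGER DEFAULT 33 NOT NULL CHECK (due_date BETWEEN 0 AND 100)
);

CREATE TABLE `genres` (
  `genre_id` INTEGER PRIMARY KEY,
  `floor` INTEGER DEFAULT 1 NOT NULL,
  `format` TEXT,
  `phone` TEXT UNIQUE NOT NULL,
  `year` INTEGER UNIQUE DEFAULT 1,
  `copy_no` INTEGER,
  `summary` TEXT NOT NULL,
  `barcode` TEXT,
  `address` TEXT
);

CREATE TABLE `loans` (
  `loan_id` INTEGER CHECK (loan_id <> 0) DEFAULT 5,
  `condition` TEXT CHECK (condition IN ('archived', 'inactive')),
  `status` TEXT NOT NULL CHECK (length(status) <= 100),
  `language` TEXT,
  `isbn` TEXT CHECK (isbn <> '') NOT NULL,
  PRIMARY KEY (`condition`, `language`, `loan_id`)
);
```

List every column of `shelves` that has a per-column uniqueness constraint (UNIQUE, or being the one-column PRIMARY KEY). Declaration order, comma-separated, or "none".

- phone: part of a composite PRIMARY KEY — only the tuple is unique, not this column on its own.
- email: no UNIQUE or single-column PK constraint.
- format: no UNIQUE or single-column PK constraint.
- shelf_id: part of a composite PRIMARY KEY — only the tuple is unique, not this column on its own.
- year: no UNIQUE or single-column PK constraint.

none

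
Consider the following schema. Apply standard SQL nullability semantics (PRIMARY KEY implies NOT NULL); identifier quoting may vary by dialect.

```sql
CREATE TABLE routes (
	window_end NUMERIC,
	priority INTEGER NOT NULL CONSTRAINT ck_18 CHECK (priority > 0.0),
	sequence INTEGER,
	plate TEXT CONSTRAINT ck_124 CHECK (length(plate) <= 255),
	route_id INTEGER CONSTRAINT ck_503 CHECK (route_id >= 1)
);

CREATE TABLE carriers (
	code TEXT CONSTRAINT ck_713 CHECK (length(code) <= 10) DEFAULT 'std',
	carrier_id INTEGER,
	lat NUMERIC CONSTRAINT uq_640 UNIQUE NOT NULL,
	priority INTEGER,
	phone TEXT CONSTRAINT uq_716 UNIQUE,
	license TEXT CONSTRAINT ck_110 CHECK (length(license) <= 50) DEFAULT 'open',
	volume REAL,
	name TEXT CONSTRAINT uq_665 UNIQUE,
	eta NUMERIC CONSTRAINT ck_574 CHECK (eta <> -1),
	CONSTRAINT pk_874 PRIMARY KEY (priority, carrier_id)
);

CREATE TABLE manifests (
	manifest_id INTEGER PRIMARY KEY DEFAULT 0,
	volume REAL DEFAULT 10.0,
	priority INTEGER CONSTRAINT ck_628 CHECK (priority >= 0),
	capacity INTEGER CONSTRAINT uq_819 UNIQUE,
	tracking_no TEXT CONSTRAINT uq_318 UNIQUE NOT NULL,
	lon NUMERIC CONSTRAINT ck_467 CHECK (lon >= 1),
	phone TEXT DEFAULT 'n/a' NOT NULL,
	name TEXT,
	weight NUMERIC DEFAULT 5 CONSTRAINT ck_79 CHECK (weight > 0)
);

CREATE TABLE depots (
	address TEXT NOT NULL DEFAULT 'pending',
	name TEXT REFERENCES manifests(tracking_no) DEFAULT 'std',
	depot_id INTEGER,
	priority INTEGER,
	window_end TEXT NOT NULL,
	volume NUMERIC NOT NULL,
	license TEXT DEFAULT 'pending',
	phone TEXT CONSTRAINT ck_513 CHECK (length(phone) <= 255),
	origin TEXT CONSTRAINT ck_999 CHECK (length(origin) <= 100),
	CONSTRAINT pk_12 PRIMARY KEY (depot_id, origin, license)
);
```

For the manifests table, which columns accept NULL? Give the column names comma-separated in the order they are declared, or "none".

- manifest_id: part of the PRIMARY KEY, which implies NOT NULL → not nullable.
- volume: DEFAULT only fills an omitted column; an explicit NULL is still allowed → nullable.
- priority: CHECK does not forbid NULL (a CHECK constraint passes when its expression is NULL) → nullable.
- capacity: UNIQUE does not imply NOT NULL → nullable.
- tracking_no: declared NOT NULL → not nullable.
- lon: CHECK does not forbid NULL (a CHECK constraint passes when its expression is NULL) → nullable.
- phone: declared NOT NULL → not nullable.
- name: no NOT NULL constraint applies → nullable.
- weight: CHECK does not forbid NULL (a CHECK constraint passes when its expression is NULL) → nullable.

volume, priority, capacity, lon, name, weight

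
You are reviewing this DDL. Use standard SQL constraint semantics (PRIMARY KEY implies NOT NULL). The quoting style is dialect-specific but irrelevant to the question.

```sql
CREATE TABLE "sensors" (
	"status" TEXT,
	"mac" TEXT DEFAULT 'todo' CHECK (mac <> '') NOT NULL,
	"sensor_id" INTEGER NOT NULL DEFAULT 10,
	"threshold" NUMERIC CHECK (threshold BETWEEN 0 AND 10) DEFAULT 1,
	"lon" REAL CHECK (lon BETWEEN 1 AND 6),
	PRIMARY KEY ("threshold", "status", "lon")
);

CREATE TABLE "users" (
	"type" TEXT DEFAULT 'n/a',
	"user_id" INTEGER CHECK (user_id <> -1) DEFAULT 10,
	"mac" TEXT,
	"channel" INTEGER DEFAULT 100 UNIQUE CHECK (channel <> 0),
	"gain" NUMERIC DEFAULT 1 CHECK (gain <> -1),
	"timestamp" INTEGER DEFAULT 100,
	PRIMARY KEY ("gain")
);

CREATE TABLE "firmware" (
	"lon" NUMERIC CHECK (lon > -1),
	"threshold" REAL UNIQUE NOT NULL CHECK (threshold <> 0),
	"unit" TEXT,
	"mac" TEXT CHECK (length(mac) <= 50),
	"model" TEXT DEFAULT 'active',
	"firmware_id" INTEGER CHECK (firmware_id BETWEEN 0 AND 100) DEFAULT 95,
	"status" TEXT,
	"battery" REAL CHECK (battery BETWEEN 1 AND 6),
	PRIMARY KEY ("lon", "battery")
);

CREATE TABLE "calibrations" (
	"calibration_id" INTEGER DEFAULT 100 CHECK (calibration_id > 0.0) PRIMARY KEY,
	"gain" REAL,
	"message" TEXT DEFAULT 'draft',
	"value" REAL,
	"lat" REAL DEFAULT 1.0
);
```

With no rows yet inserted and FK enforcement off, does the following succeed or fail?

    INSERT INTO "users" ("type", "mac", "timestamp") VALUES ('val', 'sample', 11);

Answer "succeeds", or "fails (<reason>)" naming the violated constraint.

NOT NULL columns: gain defaults to 1.
No constraint is violated.

succeeds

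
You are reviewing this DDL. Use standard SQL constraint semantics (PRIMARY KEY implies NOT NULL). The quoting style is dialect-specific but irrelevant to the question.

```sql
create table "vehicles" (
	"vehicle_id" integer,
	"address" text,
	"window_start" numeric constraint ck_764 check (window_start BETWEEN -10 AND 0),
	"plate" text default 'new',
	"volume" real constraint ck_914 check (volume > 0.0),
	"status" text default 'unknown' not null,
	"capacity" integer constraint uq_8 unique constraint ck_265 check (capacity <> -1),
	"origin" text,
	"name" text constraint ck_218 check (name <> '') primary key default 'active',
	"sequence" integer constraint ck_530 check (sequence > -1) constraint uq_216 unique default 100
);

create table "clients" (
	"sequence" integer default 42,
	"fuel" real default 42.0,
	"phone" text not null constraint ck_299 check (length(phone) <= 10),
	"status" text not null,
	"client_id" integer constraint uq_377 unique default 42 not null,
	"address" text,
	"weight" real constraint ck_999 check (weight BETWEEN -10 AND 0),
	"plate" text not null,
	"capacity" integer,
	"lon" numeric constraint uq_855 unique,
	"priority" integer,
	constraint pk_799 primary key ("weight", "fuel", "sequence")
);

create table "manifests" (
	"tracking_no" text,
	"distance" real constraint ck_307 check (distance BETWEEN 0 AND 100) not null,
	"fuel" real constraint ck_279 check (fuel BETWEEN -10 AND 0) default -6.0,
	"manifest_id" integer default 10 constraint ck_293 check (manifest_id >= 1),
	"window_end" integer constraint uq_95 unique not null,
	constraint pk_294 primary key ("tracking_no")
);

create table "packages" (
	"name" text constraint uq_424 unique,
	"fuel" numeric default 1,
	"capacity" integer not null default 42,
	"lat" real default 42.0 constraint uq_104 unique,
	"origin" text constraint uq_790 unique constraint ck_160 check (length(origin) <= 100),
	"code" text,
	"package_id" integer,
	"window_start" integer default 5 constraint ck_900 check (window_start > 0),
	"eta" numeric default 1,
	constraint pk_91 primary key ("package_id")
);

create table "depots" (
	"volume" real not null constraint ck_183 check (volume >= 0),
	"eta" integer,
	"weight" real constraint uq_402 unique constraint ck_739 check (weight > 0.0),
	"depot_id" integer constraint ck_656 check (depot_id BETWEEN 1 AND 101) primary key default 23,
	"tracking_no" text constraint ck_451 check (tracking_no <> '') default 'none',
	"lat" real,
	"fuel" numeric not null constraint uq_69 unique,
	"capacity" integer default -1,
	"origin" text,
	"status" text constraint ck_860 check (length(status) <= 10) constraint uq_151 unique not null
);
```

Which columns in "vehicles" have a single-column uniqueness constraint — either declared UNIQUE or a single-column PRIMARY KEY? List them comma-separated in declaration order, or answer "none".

capacity, name, sequence

- vehicle_id: no UNIQUE or single-column PK constraint.
- address: no UNIQUE or single-column PK constraint.
- window_start: no UNIQUE or single-column PK constraint.
- plate: no UNIQUE or single-column PK constraint.
- volume: no UNIQUE or single-column PK constraint.
- status: no UNIQUE or single-column PK constraint.
- capacity: declared UNIQUE → unique.
- origin: no UNIQUE or single-column PK constraint.
- name: single-column PRIMARY KEY → unique.
- sequence: declared UNIQUE → unique.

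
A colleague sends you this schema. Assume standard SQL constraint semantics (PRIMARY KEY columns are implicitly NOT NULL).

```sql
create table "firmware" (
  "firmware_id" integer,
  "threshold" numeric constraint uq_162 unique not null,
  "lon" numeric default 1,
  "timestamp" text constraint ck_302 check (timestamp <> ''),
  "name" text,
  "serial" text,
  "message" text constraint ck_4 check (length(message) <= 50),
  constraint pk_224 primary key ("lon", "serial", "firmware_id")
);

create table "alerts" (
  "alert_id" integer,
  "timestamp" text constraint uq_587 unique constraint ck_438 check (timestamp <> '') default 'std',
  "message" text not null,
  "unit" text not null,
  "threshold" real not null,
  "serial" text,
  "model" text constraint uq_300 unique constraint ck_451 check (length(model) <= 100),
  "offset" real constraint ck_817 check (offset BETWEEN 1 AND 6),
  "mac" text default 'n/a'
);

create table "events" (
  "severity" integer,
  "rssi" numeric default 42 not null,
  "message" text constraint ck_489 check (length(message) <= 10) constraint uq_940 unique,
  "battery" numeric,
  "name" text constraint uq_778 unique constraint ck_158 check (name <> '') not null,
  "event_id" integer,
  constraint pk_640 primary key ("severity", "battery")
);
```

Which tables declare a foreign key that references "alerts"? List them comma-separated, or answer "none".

No REFERENCES clause anywhere in the schema names alerts.

none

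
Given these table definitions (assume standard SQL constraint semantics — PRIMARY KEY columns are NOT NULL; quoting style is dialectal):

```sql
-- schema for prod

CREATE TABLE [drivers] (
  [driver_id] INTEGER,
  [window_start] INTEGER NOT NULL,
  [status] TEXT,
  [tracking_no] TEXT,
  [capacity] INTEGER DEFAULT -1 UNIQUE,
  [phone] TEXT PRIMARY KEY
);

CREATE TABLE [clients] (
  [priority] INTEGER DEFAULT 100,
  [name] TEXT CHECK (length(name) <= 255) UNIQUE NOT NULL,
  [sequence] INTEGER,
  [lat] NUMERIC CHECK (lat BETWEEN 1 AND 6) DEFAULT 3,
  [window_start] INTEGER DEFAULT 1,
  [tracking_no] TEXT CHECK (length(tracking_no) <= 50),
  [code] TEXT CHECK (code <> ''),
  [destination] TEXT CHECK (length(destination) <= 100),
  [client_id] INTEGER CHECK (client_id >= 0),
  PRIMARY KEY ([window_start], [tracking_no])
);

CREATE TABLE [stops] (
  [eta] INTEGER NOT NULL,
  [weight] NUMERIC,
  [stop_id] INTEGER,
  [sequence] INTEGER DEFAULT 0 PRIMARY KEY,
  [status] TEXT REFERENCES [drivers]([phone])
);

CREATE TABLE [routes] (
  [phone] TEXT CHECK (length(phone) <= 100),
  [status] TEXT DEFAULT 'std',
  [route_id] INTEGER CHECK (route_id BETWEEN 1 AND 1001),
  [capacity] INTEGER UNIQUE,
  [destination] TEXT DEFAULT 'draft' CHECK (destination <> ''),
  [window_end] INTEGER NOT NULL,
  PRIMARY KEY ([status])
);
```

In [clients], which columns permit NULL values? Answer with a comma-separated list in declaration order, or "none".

priority, sequence, lat, code, destination, client_id

- priority: DEFAULT only fills an omitted column; an explicit NULL is still allowed → nullable.
- name: declared NOT NULL → not nullable.
- sequence: no NOT NULL constraint applies → nullable.
- lat: CHECK does not forbid NULL (a CHECK constraint passes when its expression is NULL) → nullable.
- window_start: part of the PRIMARY KEY, which implies NOT NULL → not nullable.
- tracking_no: part of the PRIMARY KEY, which implies NOT NULL → not nullable.
- code: CHECK does not forbid NULL (a CHECK constraint passes when its expression is NULL) → nullable.
- destination: CHECK does not forbid NULL (a CHECK constraint passes when its expression is NULL) → nullable.
- client_id: CHECK does not forbid NULL (a CHECK constraint passes when its expression is NULL) → nullable.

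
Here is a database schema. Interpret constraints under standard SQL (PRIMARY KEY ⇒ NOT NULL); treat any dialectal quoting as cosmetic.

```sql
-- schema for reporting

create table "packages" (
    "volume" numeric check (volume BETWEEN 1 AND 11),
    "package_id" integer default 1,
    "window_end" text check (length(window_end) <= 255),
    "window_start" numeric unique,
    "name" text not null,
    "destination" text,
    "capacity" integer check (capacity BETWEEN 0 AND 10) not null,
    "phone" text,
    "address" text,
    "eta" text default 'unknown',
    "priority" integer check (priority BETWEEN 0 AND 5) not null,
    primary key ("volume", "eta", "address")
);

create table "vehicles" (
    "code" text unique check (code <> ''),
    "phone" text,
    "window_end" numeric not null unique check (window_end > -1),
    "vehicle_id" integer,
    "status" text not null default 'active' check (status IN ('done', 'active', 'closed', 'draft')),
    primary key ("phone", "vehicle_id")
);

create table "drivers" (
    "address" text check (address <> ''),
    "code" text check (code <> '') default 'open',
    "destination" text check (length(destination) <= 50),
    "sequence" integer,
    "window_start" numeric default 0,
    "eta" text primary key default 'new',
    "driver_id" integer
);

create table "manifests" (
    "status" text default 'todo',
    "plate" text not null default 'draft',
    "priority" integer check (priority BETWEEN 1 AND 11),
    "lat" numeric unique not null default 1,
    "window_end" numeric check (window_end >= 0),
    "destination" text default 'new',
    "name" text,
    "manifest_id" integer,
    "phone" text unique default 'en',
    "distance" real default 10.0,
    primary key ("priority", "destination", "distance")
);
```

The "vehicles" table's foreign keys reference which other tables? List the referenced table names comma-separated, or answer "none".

No column in vehicles has a REFERENCES clause.

none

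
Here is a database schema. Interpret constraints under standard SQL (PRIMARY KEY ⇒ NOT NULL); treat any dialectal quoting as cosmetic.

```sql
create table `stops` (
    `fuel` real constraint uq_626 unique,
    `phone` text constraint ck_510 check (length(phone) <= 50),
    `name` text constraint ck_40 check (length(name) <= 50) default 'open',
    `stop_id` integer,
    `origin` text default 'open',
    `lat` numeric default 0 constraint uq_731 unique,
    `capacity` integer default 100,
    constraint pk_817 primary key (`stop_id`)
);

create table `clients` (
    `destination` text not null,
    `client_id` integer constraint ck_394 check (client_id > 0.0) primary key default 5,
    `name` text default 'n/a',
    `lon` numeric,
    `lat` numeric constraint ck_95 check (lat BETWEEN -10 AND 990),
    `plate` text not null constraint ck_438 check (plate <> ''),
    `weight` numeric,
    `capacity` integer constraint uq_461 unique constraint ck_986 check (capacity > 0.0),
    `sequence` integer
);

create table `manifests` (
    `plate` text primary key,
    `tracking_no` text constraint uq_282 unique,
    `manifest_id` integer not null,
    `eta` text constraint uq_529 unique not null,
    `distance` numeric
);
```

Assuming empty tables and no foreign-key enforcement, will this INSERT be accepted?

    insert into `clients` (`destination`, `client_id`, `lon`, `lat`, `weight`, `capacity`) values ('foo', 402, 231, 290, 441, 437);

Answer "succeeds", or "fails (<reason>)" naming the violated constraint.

plate is omitted from the column list and has no DEFAULT, so it would receive NULL.
But plate is declared NOT NULL.

fails (NOT NULL on plate)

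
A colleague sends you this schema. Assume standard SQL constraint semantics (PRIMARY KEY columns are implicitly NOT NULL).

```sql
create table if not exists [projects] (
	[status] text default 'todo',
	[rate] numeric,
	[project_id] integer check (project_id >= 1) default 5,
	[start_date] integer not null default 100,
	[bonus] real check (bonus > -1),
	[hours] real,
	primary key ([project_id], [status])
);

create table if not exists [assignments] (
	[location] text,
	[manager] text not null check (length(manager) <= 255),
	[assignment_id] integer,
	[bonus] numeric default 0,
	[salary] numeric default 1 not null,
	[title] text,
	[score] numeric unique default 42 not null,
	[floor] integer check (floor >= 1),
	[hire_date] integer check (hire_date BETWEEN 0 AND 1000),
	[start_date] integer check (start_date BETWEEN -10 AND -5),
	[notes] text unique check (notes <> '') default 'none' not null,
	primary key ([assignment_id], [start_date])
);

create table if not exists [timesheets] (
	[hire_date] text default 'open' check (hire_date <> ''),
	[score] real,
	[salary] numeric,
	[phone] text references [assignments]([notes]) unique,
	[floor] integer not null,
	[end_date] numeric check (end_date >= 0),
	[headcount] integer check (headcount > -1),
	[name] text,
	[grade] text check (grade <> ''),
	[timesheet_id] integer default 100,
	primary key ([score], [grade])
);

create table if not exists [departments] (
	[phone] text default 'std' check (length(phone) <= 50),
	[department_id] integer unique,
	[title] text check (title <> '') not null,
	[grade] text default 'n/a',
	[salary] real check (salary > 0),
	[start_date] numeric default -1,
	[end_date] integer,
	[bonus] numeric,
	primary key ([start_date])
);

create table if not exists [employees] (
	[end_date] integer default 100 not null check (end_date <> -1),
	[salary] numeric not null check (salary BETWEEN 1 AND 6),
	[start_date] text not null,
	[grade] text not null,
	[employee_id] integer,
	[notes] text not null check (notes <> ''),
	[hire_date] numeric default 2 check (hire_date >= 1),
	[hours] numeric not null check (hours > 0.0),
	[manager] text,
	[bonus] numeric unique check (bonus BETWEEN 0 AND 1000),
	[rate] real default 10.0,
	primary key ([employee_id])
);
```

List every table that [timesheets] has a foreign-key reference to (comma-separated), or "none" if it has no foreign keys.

assignments

- phone REFERENCES assignments(notes).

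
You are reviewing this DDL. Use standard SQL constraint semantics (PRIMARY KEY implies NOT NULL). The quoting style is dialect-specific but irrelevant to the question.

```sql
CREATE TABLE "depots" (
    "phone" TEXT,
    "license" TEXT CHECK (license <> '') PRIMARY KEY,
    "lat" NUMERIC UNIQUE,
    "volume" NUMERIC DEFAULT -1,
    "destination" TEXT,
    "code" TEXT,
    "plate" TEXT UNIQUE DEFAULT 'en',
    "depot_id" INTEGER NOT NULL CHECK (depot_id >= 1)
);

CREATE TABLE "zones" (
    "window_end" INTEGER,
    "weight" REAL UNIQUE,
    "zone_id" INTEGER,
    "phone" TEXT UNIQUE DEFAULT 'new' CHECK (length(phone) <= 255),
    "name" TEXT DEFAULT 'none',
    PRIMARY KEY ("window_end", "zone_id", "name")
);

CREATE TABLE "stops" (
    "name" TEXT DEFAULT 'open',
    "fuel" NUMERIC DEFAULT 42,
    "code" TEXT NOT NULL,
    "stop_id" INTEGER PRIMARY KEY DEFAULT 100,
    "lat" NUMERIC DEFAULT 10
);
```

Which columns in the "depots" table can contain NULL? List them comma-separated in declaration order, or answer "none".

- phone: no NOT NULL constraint applies → nullable.
- license: part of the PRIMARY KEY, which implies NOT NULL → not nullable.
- lat: UNIQUE does not imply NOT NULL → nullable.
- volume: DEFAULT only fills an omitted column; an explicit NULL is still allowed → nullable.
- destination: no NOT NULL constraint applies → nullable.
- code: no NOT NULL constraint applies → nullable.
- plate: UNIQUE does not imply NOT NULL → nullable.
- depot_id: declared NOT NULL → not nullable.

phone, lat, volume, destination, code, plate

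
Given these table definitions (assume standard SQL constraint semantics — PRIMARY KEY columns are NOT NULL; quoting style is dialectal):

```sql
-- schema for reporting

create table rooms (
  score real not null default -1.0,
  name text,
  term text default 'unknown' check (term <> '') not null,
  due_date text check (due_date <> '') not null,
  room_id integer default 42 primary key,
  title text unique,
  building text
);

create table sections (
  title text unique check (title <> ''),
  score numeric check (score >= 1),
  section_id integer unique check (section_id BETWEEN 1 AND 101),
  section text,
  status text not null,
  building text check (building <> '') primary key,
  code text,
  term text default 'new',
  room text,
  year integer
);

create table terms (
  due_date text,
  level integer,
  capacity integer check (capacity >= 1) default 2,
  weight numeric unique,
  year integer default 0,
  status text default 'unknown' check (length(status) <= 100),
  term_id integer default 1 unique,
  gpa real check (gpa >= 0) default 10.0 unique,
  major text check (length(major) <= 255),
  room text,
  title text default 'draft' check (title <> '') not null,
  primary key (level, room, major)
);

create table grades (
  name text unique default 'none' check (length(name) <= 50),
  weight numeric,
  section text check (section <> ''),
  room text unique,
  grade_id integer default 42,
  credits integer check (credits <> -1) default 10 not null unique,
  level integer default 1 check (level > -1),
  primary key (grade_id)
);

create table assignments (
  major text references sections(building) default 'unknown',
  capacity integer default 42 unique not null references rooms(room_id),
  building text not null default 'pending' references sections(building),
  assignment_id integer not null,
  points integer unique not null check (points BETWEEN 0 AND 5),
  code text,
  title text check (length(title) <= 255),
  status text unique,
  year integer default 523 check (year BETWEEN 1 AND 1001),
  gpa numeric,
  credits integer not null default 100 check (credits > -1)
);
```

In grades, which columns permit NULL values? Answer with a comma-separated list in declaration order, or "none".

- name: CHECK does not forbid NULL (a CHECK constraint passes when its expression is NULL) → nullable.
- weight: no NOT NULL constraint applies → nullable.
- section: CHECK does not forbid NULL (a CHECK constraint passes when its expression is NULL) → nullable.
- room: UNIQUE does not imply NOT NULL → nullable.
- grade_id: part of the PRIMARY KEY, which implies NOT NULL → not nullable.
- credits: declared NOT NULL → not nullable.
- level: CHECK does not forbid NULL (a CHECK constraint passes when its expression is NULL) → nullable.

name, weight, section, room, level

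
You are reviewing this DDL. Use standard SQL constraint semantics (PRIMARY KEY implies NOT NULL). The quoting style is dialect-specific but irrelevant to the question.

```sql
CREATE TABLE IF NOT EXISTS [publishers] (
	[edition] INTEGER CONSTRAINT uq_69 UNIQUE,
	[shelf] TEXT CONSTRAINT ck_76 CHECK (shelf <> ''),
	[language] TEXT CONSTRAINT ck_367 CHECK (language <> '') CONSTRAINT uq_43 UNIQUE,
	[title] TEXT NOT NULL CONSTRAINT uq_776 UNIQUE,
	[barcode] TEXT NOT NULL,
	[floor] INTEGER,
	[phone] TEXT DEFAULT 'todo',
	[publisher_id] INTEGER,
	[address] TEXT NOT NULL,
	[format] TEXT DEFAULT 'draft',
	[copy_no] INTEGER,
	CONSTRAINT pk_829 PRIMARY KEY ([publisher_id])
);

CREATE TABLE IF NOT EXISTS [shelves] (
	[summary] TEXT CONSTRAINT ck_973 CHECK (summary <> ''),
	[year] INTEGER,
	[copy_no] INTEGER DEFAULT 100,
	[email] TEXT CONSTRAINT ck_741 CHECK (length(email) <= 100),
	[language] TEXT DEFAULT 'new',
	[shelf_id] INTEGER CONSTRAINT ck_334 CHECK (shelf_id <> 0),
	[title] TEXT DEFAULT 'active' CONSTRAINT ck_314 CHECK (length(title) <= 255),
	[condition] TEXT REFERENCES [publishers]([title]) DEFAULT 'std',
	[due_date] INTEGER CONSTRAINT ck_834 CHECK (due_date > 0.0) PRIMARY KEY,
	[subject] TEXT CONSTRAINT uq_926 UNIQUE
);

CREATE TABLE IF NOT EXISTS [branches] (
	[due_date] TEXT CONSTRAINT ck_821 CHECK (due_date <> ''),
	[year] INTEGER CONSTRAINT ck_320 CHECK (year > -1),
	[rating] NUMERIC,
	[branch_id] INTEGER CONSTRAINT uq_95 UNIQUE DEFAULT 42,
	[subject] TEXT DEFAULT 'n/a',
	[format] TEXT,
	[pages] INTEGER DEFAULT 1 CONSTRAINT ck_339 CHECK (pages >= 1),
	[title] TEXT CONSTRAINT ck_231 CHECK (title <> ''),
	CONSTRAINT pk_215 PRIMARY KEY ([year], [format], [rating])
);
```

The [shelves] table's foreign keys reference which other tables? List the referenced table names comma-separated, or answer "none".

- condition REFERENCES publishers(title).

publishers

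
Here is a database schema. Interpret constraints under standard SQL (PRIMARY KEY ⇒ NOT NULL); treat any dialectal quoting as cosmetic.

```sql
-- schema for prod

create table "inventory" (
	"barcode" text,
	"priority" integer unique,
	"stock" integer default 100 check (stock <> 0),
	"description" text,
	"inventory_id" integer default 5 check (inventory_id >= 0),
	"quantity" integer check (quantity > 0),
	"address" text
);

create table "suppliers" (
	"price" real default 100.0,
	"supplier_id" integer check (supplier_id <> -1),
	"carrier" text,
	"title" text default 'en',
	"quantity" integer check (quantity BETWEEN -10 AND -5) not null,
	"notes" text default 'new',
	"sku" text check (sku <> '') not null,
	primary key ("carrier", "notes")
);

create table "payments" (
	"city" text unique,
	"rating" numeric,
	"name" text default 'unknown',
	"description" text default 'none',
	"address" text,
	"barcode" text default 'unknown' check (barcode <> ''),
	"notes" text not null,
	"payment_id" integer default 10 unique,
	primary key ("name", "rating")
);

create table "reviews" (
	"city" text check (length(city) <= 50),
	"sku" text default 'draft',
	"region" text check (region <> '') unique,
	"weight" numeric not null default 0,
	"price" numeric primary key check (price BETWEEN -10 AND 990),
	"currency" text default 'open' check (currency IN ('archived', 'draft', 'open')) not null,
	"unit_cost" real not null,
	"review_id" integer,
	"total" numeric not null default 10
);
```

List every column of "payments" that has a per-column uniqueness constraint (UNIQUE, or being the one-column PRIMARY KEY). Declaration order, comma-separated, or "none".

city, payment_id

- city: declared UNIQUE → unique.
- rating: part of a composite PRIMARY KEY — only the tuple is unique, not this column on its own.
- name: part of a composite PRIMARY KEY — only the tuple is unique, not this column on its own.
- description: no UNIQUE or single-column PK constraint.
- address: no UNIQUE or single-column PK constraint.
- barcode: no UNIQUE or single-column PK constraint.
- notes: no UNIQUE or single-column PK constraint.
- payment_id: declared UNIQUE → unique.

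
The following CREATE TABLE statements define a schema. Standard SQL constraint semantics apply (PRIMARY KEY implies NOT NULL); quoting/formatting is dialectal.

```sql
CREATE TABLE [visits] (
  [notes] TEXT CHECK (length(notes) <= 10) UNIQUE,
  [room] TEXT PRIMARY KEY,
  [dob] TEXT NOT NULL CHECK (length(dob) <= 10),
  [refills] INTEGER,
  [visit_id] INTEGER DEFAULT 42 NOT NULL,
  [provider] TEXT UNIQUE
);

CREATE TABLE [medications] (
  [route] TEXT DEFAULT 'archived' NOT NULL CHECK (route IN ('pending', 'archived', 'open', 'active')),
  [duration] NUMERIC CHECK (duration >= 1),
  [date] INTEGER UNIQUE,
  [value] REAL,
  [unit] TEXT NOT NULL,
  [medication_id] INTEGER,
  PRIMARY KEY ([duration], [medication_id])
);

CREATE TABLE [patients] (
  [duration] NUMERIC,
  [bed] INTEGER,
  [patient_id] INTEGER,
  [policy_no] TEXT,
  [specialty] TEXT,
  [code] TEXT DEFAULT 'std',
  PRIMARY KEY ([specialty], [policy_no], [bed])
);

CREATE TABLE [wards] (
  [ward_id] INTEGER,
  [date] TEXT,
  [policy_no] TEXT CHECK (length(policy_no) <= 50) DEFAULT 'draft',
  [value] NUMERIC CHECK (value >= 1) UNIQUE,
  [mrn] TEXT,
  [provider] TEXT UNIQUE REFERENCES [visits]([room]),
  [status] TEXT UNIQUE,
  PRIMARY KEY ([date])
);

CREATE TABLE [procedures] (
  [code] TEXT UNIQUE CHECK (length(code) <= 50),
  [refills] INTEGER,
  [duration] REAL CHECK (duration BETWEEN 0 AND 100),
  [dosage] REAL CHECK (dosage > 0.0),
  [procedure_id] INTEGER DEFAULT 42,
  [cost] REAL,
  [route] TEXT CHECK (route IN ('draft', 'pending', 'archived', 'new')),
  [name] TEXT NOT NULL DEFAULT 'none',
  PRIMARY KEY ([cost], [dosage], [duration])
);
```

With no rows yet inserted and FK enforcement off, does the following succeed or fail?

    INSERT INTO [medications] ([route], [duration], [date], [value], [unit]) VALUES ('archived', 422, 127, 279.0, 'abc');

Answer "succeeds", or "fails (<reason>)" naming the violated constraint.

medication_id is omitted from the column list and has no DEFAULT, so it would receive NULL.
But medication_id is part of the PRIMARY KEY (implied NOT NULL).

fails (NOT NULL on medication_id)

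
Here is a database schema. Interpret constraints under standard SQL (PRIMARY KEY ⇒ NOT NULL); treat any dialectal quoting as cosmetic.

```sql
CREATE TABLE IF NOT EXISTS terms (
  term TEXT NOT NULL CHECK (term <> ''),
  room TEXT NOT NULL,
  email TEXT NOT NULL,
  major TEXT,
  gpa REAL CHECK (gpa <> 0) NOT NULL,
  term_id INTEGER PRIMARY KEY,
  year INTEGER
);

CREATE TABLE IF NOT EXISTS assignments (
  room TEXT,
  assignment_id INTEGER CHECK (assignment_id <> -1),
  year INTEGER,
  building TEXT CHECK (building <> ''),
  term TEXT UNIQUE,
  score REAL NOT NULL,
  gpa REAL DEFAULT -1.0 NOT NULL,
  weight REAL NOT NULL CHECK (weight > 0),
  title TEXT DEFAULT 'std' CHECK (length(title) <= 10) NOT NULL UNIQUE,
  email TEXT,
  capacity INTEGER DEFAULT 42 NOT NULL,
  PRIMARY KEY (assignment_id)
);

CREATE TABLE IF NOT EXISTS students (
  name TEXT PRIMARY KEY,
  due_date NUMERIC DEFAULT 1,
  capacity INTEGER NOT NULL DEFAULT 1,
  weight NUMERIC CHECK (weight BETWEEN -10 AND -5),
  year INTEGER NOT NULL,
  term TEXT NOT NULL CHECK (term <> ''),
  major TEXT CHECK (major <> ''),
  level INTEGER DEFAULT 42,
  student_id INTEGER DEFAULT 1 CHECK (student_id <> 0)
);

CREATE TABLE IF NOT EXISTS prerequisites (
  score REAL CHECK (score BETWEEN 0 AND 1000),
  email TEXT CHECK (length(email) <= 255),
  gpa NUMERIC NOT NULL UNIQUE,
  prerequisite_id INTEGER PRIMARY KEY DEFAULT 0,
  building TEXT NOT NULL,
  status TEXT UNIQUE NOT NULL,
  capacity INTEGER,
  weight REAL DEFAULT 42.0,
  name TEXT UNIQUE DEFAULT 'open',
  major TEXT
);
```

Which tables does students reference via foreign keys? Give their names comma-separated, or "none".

none

No column in students has a REFERENCES clause.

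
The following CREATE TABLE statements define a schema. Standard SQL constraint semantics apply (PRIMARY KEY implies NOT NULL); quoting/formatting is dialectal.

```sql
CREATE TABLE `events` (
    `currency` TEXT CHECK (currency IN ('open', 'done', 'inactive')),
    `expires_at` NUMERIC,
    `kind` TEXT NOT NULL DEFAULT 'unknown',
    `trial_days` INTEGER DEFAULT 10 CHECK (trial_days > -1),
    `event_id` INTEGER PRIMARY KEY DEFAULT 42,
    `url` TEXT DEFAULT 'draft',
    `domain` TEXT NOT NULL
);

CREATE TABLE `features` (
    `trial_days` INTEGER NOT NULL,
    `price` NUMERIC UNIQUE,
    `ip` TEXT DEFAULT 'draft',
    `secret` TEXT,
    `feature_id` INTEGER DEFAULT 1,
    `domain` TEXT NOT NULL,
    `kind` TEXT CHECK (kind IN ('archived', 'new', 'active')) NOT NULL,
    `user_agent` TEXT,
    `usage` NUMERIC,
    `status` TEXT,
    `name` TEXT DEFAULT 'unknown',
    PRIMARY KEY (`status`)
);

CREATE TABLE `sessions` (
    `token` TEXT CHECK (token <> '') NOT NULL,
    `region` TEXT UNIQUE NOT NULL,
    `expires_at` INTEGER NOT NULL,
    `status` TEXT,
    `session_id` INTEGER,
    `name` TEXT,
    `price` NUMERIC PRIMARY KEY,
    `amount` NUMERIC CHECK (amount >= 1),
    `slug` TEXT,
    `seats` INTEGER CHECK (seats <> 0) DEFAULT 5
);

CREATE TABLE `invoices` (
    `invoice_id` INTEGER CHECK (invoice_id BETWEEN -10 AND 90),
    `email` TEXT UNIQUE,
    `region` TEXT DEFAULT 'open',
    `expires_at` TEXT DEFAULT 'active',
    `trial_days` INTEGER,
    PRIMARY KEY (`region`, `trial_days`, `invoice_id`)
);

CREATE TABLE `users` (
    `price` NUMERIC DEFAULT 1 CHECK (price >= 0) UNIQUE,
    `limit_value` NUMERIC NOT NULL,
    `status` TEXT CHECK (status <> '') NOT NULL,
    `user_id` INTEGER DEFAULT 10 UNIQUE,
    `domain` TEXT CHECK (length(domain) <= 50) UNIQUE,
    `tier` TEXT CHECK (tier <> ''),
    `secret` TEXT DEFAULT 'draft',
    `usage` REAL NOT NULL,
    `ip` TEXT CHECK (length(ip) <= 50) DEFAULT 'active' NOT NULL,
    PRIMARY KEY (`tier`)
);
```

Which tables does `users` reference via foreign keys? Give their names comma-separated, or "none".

none

No column in users has a REFERENCES clause.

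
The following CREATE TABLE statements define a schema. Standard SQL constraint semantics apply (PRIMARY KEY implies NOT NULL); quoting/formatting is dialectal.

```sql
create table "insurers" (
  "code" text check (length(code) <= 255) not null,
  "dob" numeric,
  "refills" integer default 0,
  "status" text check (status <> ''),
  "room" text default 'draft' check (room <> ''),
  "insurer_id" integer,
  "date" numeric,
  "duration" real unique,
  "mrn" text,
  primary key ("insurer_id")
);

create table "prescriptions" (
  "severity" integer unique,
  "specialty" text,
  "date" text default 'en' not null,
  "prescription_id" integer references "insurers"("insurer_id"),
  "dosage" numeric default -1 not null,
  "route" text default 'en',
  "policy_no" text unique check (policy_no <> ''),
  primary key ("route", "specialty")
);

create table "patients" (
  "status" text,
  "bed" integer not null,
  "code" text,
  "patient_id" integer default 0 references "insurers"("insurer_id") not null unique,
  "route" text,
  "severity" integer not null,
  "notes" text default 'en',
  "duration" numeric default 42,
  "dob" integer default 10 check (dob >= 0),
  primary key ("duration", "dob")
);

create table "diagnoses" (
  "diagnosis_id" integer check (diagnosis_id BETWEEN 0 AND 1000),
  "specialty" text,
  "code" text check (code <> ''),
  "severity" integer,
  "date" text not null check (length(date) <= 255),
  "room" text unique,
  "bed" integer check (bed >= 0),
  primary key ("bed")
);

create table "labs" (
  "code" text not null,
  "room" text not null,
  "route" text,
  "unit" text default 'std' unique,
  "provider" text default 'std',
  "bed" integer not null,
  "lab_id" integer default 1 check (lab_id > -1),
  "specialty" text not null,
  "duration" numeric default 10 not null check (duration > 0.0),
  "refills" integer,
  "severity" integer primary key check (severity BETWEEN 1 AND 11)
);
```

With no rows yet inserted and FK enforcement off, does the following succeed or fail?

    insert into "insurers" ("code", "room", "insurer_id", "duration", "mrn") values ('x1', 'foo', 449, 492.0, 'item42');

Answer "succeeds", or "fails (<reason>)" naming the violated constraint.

succeeds

NOT NULL columns: code is supplied; insurer_id is supplied.
CHECK constraints: 'x1' satisfies (length(code) <= 255); 'foo' satisfies (room <> '').
No constraint is violated.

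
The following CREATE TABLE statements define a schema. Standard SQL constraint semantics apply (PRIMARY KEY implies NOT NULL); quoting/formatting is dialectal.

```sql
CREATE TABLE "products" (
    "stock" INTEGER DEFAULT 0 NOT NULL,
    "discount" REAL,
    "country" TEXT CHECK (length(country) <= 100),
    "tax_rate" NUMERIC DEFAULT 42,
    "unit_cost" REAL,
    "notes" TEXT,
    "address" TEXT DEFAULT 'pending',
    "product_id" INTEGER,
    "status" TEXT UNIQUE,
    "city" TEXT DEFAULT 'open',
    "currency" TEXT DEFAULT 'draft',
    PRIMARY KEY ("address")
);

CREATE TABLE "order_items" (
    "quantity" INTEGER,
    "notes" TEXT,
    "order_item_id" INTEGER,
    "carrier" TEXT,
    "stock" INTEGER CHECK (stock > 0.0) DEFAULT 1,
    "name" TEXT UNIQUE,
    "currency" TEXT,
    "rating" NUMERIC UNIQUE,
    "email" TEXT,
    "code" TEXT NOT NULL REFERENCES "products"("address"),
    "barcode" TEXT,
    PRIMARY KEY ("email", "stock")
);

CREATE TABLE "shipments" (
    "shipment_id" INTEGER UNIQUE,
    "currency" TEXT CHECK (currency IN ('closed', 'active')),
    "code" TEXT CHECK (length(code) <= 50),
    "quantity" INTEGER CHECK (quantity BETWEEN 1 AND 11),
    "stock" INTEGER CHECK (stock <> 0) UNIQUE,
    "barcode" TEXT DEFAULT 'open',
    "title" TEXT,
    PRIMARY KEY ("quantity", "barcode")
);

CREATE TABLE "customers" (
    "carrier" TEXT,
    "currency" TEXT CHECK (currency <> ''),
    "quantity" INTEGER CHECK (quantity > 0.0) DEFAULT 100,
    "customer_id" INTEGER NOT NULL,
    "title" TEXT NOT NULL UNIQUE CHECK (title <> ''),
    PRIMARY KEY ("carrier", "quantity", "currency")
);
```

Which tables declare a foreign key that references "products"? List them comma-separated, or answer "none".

- order_items.code references products(address).

order_items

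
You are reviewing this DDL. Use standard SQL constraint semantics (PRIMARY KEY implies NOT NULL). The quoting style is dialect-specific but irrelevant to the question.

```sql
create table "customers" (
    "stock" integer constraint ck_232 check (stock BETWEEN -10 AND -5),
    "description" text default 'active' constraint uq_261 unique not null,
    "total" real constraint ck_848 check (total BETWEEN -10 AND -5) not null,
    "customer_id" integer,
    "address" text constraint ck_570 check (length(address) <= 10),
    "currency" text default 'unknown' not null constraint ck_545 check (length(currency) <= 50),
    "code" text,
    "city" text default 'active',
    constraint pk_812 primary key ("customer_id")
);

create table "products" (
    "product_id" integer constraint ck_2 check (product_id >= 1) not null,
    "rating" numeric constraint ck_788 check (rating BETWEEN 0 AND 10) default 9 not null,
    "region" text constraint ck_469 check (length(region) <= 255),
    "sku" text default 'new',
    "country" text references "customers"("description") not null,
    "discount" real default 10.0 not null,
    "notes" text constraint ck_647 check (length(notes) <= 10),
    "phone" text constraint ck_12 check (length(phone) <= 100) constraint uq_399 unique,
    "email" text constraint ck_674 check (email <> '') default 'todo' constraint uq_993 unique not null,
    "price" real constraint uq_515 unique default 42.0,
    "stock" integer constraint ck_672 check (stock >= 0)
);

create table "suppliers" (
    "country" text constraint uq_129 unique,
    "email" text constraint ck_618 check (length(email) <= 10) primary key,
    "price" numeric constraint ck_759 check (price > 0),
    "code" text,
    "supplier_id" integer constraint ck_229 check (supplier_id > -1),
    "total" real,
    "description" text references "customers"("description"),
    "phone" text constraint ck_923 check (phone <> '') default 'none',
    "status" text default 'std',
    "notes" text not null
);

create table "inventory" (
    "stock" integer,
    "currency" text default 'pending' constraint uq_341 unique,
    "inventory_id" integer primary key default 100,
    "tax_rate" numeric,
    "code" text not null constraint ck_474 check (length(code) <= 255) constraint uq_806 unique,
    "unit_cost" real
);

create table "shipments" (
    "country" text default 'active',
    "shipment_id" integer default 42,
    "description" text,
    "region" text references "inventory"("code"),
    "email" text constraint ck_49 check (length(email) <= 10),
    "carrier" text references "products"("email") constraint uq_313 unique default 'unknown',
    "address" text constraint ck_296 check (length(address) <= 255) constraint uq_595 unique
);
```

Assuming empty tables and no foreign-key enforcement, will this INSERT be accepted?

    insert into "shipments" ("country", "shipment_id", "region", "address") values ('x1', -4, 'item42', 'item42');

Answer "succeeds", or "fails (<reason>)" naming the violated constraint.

shipments has no NOT NULL or PRIMARY KEY columns.
CHECK constraints: 'item42' satisfies (length(address) <= 255).
No constraint is violated.

succeeds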